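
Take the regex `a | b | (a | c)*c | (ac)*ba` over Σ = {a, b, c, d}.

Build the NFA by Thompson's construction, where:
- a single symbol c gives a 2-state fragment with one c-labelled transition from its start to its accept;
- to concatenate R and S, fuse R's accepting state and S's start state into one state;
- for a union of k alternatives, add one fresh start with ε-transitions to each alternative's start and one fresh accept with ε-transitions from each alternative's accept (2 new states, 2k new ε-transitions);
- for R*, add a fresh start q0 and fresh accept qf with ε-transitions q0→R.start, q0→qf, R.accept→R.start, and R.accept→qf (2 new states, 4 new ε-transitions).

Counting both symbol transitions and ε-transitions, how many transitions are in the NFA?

29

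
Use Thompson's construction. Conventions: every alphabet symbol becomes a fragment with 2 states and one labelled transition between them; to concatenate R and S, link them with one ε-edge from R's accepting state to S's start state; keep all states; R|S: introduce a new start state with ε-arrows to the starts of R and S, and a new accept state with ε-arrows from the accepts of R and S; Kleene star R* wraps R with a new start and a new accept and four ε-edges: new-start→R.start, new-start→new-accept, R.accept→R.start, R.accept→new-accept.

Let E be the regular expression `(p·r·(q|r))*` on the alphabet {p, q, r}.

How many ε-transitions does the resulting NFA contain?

10

By structural recursion:
Each of the 4 symbol leaves contributes 0 ε-transitions.
  q|r → 4 ε-transitions
  p·r·(q|r) → 6 ε-transitions
  (p·r·(q|r))* → 10 ε-transitions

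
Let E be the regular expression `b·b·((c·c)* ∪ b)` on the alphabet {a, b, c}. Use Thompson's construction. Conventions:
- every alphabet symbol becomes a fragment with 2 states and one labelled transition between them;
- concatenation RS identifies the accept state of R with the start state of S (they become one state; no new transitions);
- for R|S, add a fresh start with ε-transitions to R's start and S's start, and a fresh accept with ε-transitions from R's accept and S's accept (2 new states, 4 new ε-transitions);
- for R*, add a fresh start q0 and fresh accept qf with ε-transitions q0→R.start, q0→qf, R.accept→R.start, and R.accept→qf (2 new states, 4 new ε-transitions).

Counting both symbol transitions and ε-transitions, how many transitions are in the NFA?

13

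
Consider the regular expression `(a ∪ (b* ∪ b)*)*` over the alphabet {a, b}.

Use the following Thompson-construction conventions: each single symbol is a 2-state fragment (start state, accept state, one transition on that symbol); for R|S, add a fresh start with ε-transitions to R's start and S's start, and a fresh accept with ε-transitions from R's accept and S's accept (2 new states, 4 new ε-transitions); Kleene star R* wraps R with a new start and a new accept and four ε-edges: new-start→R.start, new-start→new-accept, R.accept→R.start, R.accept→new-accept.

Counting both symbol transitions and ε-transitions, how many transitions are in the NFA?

23

By structural recursion:
Each of the 3 symbol leaves contributes 1 transition (1 symbol, 0 ε).
  b* → 5 transitions (1 symbol, 4 ε)
  b* ∪ b → 10 transitions (2 symbol, 8 ε)
  (b* ∪ b)* → 14 transitions (2 symbol, 12 ε)
  a ∪ (b* ∪ b)* → 19 transitions (3 symbol, 16 ε)
  (a ∪ (b* ∪ b)*)* → 23 transitions (3 symbol, 20 ε)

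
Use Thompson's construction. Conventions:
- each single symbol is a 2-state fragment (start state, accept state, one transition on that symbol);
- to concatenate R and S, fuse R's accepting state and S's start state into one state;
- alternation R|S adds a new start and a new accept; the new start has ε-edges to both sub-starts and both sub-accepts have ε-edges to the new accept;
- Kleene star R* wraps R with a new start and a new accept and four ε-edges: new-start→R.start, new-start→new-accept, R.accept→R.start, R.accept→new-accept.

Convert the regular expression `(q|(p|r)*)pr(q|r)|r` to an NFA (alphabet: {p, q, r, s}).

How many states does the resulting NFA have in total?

Recursing over subexpressions:
Each of the 8 symbol leaves contributes a 2-state fragment.
  p|r = 6 states
  (p|r)* = 8 states
  q|(p|r)* = 12 states
  q|r = 6 states
  (q|(p|r)*)pr(q|r) = 19 states
  (q|(p|r)*)pr(q|r)|r = 23 states

23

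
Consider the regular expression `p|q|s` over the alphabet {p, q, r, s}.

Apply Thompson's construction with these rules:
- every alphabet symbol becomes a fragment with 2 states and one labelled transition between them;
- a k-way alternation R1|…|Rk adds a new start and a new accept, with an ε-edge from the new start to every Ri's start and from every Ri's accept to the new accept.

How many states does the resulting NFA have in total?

Per subexpression:
Each of the 3 symbol leaves contributes a 2-state fragment.
  p|q|s = 8 states

8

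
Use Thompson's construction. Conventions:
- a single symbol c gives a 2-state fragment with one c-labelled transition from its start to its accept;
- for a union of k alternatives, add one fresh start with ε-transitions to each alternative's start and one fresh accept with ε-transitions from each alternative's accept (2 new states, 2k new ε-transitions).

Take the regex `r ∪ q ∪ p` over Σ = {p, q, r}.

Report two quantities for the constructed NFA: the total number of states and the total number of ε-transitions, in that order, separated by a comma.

8, 6

By structural recursion:
Each of the 3 symbol leaves contributes 2 states and 0 ε-transitions.
  r ∪ q ∪ p : 8 states, 6 ε-transitions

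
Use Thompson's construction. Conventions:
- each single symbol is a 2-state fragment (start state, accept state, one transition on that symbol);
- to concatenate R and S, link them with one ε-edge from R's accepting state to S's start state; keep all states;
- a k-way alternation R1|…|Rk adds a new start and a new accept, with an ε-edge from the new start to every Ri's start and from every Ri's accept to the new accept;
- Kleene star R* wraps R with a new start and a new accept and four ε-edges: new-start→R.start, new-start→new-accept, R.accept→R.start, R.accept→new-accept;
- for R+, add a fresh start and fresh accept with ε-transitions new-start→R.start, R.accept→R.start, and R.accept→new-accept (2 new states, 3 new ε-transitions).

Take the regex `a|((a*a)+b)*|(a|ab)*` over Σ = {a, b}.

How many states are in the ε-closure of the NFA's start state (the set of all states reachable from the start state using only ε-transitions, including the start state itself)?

15

Compute the ε-closure size of each fragment's start state recursively; a symbol fragment's start has no outgoing ε-edge, so its closure is just itself (size 1).
  a* → |ε-closure| = 1 (new start) + 1 (body) + 1 (new accept) = 3
  a*a → |ε-closure| = 3 + 1 = 4 (closure spills across the concat boundary because the left factor accepts ε)
  (a*a)+ → new start ε-reaches only the body's start; the new accept needs a symbol first: |ε-closure| = 1 + 4 = 5
  (a*a)+b → |ε-closure| equals the left operand's closure size = 5 (its accept is not ε-reachable, so the closure stops there)
  ((a*a)+b)* → new start has ε-edges to the inner start and to the new accept, so |ε-closure| = 2 + 5 = 7
  ab → |ε-closure| equals the left operand's closure size = 1 (its accept is not ε-reachable, so the closure stops there)
  a|ab → |ε-closure| = 1 + 1 + 1 = 3 (the new accept is not ε-reachable since no branch accepts ε)
  (a|ab)* → |ε-closure| = 1 (new start) + 3 (body) + 1 (new accept) = 5
  a|((a*a)+b)*|(a|ab)* → new start ε-reaches every alternative's start; at least one alternative accepts ε, so the union's new accept is reached too: |ε-closure| = 1 + 1 + 7 + 5 + 1 = 15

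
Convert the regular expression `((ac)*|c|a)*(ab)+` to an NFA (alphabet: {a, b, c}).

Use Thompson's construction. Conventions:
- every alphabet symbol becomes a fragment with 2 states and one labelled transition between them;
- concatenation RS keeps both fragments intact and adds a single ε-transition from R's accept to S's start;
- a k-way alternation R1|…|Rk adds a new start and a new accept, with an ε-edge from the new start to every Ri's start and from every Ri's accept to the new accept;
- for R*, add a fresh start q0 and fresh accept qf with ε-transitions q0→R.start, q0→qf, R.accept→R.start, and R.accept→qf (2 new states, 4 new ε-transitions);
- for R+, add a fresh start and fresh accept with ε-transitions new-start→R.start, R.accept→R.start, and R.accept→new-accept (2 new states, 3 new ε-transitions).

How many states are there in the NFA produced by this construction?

20

By structural recursion:
Each of the 6 symbol leaves contributes a 2-state fragment.
  ac → 4 states
  (ac)* → 6 states
  (ac)*|c|a → 12 states
  ((ac)*|c|a)* → 14 states
  ab → 4 states
  (ab)+ → 6 states
  ((ac)*|c|a)*(ab)+ → 20 states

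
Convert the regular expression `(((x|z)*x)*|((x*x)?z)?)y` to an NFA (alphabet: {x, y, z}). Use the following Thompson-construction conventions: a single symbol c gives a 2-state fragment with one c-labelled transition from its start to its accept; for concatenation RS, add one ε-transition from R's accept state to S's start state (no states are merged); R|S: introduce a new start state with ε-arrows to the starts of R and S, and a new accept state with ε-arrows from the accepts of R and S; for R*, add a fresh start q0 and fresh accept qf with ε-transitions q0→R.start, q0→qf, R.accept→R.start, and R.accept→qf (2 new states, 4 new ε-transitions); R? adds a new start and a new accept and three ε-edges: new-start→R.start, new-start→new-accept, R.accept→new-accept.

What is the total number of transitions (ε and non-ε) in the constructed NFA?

Per subexpression:
Each of the 7 symbol leaves contributes 1 transition (1 symbol, 0 ε).
  x|z : 6 transitions (2 symbol, 4 ε)
  (x|z)* : 10 transitions (2 symbol, 8 ε)
  (x|z)*x : 12 transitions (3 symbol, 9 ε)
  ((x|z)*x)* : 16 transitions (3 symbol, 13 ε)
  x* : 5 transitions (1 symbol, 4 ε)
  x*x : 7 transitions (2 symbol, 5 ε)
  (x*x)? : 10 transitions (2 symbol, 8 ε)
  (x*x)?z : 12 transitions (3 symbol, 9 ε)
  ((x*x)?z)? : 15 transitions (3 symbol, 12 ε)
  ((x|z)*x)*|((x*x)?z)? : 35 transitions (6 symbol, 29 ε)
  (((x|z)*x)*|((x*x)?z)?)y : 37 transitions (7 symbol, 30 ε)

37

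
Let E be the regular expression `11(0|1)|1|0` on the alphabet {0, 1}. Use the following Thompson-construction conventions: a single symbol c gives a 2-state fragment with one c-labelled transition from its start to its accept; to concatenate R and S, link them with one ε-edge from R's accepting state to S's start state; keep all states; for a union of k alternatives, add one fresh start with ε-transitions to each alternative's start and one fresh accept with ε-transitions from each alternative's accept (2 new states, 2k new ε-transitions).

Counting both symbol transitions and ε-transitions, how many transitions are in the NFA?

18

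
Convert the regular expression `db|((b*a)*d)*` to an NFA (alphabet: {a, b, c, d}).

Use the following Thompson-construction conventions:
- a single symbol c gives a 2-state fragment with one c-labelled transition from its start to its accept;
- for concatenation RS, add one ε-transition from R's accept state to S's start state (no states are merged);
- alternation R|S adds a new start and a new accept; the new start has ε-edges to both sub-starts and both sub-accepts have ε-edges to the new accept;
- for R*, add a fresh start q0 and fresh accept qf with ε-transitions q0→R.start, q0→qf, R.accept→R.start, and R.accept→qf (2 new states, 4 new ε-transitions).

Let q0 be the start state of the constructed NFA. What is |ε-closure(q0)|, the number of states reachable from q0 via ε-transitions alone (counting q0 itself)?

12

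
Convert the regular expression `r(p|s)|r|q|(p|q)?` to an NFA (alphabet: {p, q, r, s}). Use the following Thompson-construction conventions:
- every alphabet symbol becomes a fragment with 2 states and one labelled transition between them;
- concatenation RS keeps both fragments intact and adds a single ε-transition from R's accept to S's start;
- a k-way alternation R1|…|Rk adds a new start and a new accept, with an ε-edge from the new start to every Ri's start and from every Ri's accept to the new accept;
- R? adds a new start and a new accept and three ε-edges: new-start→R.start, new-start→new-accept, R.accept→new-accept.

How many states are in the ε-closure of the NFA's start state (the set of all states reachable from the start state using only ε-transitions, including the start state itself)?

Let C(F) = |ε-closure(F.start)| within fragment F, and note whether F accepts ε. Symbol fragments have C = 1 and do not accept ε. Then:
  p|s — |ε-closure| = 1 + 1 + 1 = 3 (the new accept is not ε-reachable since no branch accepts ε)
  r(p|s) — same as the first factor's closure: |ε-closure| = 1
  p|q — new start ε-reaches every alternative's start; none of them accept ε, so the new accept is not reached: |ε-closure| = 1 + 1 + 1 = 3
  (p|q)? — |ε-closure| = 1 (new start) + 3 (body) + 1 (new accept, via ε) = 5
  r(p|s)|r|q|(p|q)? — |ε-closure| = 1 (new start) + (1 + 1 + 1 + 5) + 1 (new accept, since some branch ε-reaches its own accept) = 10

10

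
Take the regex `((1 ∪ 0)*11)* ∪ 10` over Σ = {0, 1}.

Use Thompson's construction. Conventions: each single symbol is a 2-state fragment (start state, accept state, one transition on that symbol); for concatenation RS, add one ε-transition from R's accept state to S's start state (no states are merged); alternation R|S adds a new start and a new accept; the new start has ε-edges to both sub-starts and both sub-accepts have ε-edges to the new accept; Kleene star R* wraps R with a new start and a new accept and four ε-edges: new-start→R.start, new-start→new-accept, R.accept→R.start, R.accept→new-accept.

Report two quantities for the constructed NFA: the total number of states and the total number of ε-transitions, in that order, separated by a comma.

Building bottom-up:
Each of the 6 symbol leaves contributes 2 states and 0 ε-transitions.
  1 ∪ 0 → 6 states, 4 ε-transitions
  (1 ∪ 0)* → 8 states, 8 ε-transitions
  (1 ∪ 0)*11 → 12 states, 10 ε-transitions
  ((1 ∪ 0)*11)* → 14 states, 14 ε-transitions
  10 → 4 states, 1 ε-transition
  ((1 ∪ 0)*11)* ∪ 10 → 20 states, 19 ε-transitions

20, 19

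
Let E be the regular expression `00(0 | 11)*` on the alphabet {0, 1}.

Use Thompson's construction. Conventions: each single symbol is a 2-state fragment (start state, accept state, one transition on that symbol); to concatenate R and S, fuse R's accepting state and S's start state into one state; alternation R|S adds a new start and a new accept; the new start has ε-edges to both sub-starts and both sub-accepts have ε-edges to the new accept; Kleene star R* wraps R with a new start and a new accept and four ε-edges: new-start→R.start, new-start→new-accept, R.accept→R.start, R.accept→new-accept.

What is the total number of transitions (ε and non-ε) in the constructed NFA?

By structural recursion:
Each of the 5 symbol leaves contributes 1 transition (1 symbol, 0 ε).
  11 = 2 transitions (2 symbol, 0 ε)
  0 | 11 = 7 transitions (3 symbol, 4 ε)
  (0 | 11)* = 11 transitions (3 symbol, 8 ε)
  00(0 | 11)* = 13 transitions (5 symbol, 8 ε)

13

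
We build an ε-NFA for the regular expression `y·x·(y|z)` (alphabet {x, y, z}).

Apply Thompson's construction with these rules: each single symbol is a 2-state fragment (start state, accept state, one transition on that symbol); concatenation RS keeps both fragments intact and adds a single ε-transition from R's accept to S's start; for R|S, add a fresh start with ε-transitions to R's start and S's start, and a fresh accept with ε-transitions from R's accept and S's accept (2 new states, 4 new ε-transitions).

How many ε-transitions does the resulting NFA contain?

6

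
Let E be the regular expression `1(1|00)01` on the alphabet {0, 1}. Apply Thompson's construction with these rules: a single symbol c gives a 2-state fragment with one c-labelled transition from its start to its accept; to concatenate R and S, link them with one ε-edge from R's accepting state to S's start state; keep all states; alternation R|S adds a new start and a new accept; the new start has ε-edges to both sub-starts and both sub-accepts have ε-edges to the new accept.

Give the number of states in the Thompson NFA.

Building bottom-up:
Each of the 6 symbol leaves contributes a 2-state fragment.
  00 : 4 states
  1|00 : 8 states
  1(1|00)01 : 14 states

14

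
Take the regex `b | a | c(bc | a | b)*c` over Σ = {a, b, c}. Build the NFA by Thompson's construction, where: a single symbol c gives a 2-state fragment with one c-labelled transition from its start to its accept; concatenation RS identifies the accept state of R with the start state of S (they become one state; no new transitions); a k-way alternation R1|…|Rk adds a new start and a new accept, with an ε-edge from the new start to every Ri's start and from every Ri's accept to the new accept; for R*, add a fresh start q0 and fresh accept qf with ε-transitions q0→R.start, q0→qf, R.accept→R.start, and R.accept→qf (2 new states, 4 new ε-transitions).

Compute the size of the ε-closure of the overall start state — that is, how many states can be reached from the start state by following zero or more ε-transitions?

4

Let C(F) = |ε-closure(F.start)| within fragment F, and note whether F accepts ε. Symbol fragments have C = 1 and do not accept ε. Then:
  bc : |closure| equals the left operand's closure size = 1 (its accept is not ε-reachable, so the closure stops there)
  bc | a | b : new start ε-reaches every alternative's start; none of them accept ε, so the new accept is not reached: |closure| = 1 + 1 + 1 + 1 = 4
  (bc | a | b)* : new start has ε-edges to the inner start and to the new accept, so |closure| = 2 + 4 = 6
  c(bc | a | b)*c : same as the first factor's closure: |closure| = 1
  b | a | c(bc | a | b)*c : new start ε-reaches every alternative's start; none of them accept ε, so the new accept is not reached: |closure| = 1 + 1 + 1 + 1 = 4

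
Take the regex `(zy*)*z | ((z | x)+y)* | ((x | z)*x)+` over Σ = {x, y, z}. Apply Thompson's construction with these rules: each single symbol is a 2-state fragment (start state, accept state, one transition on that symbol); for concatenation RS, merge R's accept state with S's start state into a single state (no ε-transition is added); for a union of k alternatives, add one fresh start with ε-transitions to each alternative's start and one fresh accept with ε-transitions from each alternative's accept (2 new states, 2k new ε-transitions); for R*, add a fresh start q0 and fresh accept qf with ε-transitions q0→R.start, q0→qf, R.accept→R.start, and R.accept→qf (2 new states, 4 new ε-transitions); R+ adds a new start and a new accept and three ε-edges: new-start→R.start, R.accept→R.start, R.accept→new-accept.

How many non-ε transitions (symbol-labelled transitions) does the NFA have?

9

Bottom-up over the parse tree:
Each of the 9 symbol leaves contributes exactly 1 symbol transition.
  y* — 1 symbol transition
  zy* — 2 symbol transitions
  (zy*)* — 2 symbol transitions
  (zy*)*z — 3 symbol transitions
  z | x — 2 symbol transitions
  (z | x)+ — 2 symbol transitions
  (z | x)+y — 3 symbol transitions
  ((z | x)+y)* — 3 symbol transitions
  x | z — 2 symbol transitions
  (x | z)* — 2 symbol transitions
  (x | z)*x — 3 symbol transitions
  ((x | z)*x)+ — 3 symbol transitions
  (zy*)*z | ((z | x)+y)* | ((x | z)*x)+ — 9 symbol transitions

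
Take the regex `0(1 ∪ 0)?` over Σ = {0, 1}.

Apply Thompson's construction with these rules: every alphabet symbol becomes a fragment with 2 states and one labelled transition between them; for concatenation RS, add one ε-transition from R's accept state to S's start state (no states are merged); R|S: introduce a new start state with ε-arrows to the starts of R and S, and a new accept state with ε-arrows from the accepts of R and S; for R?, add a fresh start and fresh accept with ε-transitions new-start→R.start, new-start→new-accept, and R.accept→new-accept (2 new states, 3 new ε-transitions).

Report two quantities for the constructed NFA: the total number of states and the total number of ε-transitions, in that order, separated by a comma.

10, 8

Building bottom-up:
Each of the 3 symbol leaves contributes 2 states and 0 ε-transitions.
  1 ∪ 0 → 6 states, 4 ε-transitions
  (1 ∪ 0)? → 8 states, 7 ε-transitions
  0(1 ∪ 0)? → 10 states, 8 ε-transitions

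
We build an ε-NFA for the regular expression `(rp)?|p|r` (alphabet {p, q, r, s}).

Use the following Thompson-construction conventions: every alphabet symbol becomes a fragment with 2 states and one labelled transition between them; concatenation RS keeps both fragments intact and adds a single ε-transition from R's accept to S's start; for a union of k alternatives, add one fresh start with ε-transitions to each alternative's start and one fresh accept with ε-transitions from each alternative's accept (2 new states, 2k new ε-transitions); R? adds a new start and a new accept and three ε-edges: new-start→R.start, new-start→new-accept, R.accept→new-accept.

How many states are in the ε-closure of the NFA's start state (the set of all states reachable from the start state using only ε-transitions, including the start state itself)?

Work bottom-up. For each fragment F, track |ε-closure(F.start)| and whether F's accept lies in that closure (i.e. whether F accepts ε). A single-symbol fragment has closure size 1 and does not accept ε.
  rp → |ε-closure| equals the left operand's closure size = 1 (its accept is not ε-reachable, so the closure stops there)
  (rp)? → new start has ε-edges to the inner start and to the new accept, so |ε-closure| = 2 + 1 = 3
  (rp)?|p|r → new start ε-reaches every alternative's start; at least one alternative accepts ε, so the union's new accept is reached too: |ε-closure| = 1 + 3 + 1 + 1 + 1 = 7

7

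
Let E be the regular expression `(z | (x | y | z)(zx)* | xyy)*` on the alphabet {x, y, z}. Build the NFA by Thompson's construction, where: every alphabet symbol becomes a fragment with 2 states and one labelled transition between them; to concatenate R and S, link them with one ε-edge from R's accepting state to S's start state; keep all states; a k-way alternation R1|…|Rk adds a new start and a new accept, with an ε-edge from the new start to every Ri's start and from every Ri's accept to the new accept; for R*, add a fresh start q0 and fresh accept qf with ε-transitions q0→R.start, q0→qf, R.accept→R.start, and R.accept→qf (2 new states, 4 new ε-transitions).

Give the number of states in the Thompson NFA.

Bottom-up over the parse tree:
Each of the 9 symbol leaves contributes a 2-state fragment.
  x | y | z : 8 states
  zx : 4 states
  (zx)* : 6 states
  (x | y | z)(zx)* : 14 states
  xyy : 6 states
  z | (x | y | z)(zx)* | xyy : 24 states
  (z | (x | y | z)(zx)* | xyy)* : 26 states

26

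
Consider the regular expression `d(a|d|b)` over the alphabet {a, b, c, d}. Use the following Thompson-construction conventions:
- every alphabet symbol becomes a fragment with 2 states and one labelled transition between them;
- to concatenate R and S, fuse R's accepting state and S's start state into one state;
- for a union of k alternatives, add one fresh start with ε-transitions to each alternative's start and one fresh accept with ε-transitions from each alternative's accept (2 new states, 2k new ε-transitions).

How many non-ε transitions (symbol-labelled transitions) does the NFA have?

4

Building bottom-up:
Each of the 4 symbol leaves contributes exactly 1 symbol transition.
  a|d|b → 3 symbol transitions
  d(a|d|b) → 4 symbol transitions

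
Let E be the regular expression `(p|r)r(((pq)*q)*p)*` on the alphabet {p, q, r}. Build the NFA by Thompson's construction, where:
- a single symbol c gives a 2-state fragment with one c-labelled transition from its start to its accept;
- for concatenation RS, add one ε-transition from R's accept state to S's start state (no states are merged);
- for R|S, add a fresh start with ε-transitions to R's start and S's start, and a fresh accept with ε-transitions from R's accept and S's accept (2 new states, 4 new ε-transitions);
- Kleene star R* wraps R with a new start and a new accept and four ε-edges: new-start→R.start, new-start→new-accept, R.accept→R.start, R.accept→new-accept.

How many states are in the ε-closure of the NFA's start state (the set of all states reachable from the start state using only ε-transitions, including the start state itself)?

Let C(F) = |ε-closure(F.start)| within fragment F, and note whether F accepts ε. Symbol fragments have C = 1 and do not accept ε. Then:
  p|r : |ε-closure| = 1 + 1 + 1 = 3 (the new accept is not ε-reachable since no branch accepts ε)
  pq : same as the first factor's closure: |ε-closure| = 1
  (pq)* : new start has ε-edges to the inner start and to the new accept, so |ε-closure| = 2 + 1 = 3
  (pq)*q : |ε-closure| = 3 + 1 = 4 (closure spills across the concat boundary because the left factor accepts ε)
  ((pq)*q)* : the star's fresh start ε-reaches both the body's start and the fresh accept: |ε-closure| = 2 + 4 = 6
  ((pq)*q)*p : |ε-closure| = 6 + 1 = 7 (closure spills across the concat boundary because the left factor accepts ε)
  (((pq)*q)*p)* : the star's fresh start ε-reaches both the body's start and the fresh accept: |ε-closure| = 2 + 7 = 9
  (p|r)r(((pq)*q)*p)* : same as the first factor's closure: |ε-closure| = 3

3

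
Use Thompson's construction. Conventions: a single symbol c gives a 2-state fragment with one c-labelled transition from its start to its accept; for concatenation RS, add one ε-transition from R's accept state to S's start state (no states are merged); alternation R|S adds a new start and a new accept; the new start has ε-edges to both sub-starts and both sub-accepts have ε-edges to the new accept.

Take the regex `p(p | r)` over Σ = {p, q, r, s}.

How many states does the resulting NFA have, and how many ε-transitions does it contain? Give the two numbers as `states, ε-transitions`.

8, 5

Recursing over subexpressions:
Each of the 3 symbol leaves contributes 2 states and 0 ε-transitions.
  p | r : 6 states, 4 ε-transitions
  p(p | r) : 8 states, 5 ε-transitions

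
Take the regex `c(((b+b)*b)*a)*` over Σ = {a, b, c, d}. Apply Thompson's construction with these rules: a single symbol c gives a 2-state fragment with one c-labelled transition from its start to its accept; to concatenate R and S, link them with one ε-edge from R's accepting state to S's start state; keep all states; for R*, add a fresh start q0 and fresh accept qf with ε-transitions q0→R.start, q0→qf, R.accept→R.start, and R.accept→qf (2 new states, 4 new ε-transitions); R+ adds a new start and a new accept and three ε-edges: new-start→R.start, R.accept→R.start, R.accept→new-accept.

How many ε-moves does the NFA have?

19

Bottom-up over the parse tree:
Each of the 5 symbol leaves contributes 0 ε-transitions.
  b+ : 3 ε-transitions
  b+b : 4 ε-transitions
  (b+b)* : 8 ε-transitions
  (b+b)*b : 9 ε-transitions
  ((b+b)*b)* : 13 ε-transitions
  ((b+b)*b)*a : 14 ε-transitions
  (((b+b)*b)*a)* : 18 ε-transitions
  c(((b+b)*b)*a)* : 19 ε-transitions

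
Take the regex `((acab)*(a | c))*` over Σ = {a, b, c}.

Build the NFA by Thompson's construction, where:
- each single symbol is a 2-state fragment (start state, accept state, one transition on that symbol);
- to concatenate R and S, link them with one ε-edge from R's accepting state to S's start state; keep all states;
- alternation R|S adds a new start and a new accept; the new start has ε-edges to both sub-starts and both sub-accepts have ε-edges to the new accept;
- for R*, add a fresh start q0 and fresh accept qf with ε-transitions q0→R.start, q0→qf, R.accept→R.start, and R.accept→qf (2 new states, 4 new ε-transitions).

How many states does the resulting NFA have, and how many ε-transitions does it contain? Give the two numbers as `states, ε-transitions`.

18, 16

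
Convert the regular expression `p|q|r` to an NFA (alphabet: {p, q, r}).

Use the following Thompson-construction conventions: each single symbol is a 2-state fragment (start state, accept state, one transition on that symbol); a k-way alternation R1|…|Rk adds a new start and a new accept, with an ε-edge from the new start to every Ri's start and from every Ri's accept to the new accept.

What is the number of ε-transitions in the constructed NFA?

6

By structural recursion:
Each of the 3 symbol leaves contributes 0 ε-transitions.
  p|q|r → 6 ε-transitions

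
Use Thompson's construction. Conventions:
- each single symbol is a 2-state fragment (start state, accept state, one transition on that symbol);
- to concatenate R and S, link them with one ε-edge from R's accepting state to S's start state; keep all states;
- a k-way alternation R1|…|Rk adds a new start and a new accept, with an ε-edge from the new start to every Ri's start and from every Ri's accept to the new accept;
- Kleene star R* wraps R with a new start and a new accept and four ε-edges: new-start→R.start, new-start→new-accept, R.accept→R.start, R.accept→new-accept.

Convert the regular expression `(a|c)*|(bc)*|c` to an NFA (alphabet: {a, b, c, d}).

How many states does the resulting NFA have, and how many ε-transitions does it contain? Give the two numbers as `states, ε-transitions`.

Recursing over subexpressions:
Each of the 5 symbol leaves contributes 2 states and 0 ε-transitions.
  a|c = 6 states, 4 ε-transitions
  (a|c)* = 8 states, 8 ε-transitions
  bc = 4 states, 1 ε-transition
  (bc)* = 6 states, 5 ε-transitions
  (a|c)*|(bc)*|c = 18 states, 19 ε-transitions

18, 19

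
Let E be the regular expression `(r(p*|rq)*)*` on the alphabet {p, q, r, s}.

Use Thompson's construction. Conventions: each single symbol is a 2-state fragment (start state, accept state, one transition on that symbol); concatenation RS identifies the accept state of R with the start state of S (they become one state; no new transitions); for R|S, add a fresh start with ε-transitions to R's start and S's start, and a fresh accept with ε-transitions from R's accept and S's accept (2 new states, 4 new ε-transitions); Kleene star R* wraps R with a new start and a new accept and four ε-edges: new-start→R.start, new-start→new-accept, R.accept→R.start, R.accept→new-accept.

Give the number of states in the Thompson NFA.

14

Recursing over subexpressions:
Each of the 4 symbol leaves contributes a 2-state fragment.
  p* — 4 states
  rq — 3 states
  p*|rq — 9 states
  (p*|rq)* — 11 states
  r(p*|rq)* — 12 states
  (r(p*|rq)*)* — 14 states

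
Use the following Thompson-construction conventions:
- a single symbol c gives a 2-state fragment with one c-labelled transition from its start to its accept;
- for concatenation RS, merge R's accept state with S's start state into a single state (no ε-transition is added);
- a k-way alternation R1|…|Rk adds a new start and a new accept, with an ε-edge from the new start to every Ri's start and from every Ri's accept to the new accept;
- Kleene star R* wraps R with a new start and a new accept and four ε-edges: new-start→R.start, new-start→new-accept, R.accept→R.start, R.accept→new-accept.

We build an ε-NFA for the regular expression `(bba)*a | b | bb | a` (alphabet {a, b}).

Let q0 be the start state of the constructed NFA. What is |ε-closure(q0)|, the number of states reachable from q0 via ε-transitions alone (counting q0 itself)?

7

Let C(F) = |ε-closure(F.start)| within fragment F, and note whether F accepts ε. Symbol fragments have C = 1 and do not accept ε. Then:
  bba → same as the first factor's closure: |closure| = 1
  (bba)* → the star's fresh start ε-reaches both the body's start and the fresh accept: |closure| = 2 + 1 = 3
  (bba)*a → |closure| = 3 + (1−1) = 3 (closure spills across the concat boundary because the left factor accepts ε)
  bb → same as the first factor's closure: |closure| = 1
  (bba)*a | b | bb | a → |closure| = 1 + 3 + 1 + 1 + 1 = 7 (the new accept is not ε-reachable since no branch accepts ε)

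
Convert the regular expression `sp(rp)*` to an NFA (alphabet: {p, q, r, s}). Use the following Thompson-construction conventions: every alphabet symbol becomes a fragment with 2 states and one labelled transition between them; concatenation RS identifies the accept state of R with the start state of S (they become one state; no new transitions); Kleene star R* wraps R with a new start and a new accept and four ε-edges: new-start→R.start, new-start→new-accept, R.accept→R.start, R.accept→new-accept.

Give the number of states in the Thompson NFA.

7

Per subexpression:
Each of the 4 symbol leaves contributes a 2-state fragment.
  rp → 3 states
  (rp)* → 5 states
  sp(rp)* → 7 states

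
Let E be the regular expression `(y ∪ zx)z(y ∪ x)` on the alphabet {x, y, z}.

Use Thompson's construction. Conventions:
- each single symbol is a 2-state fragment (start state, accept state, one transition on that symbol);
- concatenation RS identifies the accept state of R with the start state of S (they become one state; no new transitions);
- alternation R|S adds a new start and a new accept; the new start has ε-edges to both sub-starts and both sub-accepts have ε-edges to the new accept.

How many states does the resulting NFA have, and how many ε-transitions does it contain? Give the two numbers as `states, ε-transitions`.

13, 8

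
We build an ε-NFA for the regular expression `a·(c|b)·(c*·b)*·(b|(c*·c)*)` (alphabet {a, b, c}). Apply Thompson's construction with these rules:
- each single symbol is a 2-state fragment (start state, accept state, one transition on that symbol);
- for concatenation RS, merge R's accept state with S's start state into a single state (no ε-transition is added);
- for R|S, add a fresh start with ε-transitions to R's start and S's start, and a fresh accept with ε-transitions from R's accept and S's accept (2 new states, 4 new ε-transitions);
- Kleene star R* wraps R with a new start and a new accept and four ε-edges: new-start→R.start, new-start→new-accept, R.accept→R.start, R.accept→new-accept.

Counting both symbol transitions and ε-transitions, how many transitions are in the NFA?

32

Recursing over subexpressions:
Each of the 8 symbol leaves contributes 1 transition (1 symbol, 0 ε).
  c|b : 6 transitions (2 symbol, 4 ε)
  c* : 5 transitions (1 symbol, 4 ε)
  c*·b : 6 transitions (2 symbol, 4 ε)
  (c*·b)* : 10 transitions (2 symbol, 8 ε)
  c* : 5 transitions (1 symbol, 4 ε)
  c*·c : 6 transitions (2 symbol, 4 ε)
  (c*·c)* : 10 transitions (2 symbol, 8 ε)
  b|(c*·c)* : 15 transitions (3 symbol, 12 ε)
  a·(c|b)·(c*·b)*·(b|(c*·c)*) : 32 transitions (8 symbol, 24 ε)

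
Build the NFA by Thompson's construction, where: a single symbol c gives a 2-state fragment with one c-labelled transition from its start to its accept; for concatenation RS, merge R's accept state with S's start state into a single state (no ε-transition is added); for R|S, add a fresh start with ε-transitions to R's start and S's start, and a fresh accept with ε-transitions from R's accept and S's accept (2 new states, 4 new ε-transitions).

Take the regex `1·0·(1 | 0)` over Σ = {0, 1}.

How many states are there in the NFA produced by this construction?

Bottom-up over the parse tree:
Each of the 4 symbol leaves contributes a 2-state fragment.
  1 | 0 — 6 states
  1·0·(1 | 0) — 8 states

8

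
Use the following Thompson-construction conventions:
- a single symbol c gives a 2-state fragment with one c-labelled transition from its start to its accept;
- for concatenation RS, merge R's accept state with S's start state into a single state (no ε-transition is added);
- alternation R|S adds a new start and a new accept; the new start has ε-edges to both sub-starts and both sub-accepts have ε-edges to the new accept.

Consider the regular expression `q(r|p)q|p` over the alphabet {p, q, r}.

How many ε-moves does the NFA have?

Per subexpression:
Each of the 5 symbol leaves contributes 0 ε-transitions.
  r|p = 4 ε-transitions
  q(r|p)q = 4 ε-transitions
  q(r|p)q|p = 8 ε-transitions

8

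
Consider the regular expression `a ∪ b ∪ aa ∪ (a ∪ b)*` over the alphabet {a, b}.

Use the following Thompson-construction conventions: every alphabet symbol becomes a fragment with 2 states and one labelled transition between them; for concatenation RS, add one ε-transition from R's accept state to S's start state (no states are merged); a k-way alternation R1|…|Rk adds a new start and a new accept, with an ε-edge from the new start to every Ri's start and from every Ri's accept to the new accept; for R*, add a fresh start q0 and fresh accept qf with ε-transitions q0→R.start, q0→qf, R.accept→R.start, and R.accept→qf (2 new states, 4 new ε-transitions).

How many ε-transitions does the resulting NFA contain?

Building bottom-up:
Each of the 6 symbol leaves contributes 0 ε-transitions.
  aa : 1 ε-transition
  a ∪ b : 4 ε-transitions
  (a ∪ b)* : 8 ε-transitions
  a ∪ b ∪ aa ∪ (a ∪ b)* : 17 ε-transitions

17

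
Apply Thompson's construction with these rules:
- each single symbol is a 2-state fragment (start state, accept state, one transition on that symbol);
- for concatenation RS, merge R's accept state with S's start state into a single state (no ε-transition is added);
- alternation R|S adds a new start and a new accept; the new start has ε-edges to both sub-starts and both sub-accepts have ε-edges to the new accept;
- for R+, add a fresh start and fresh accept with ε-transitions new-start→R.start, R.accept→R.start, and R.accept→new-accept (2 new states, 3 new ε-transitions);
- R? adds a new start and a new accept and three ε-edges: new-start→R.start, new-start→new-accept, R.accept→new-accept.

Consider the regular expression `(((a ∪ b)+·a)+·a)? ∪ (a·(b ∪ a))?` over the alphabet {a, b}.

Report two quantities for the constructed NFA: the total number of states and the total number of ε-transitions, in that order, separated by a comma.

Bottom-up over the parse tree:
Each of the 7 symbol leaves contributes 2 states and 0 ε-transitions.
  a ∪ b — 6 states, 4 ε-transitions
  (a ∪ b)+ — 8 states, 7 ε-transitions
  (a ∪ b)+·a — 9 states, 7 ε-transitions
  ((a ∪ b)+·a)+ — 11 states, 10 ε-transitions
  ((a ∪ b)+·a)+·a — 12 states, 10 ε-transitions
  (((a ∪ b)+·a)+·a)? — 14 states, 13 ε-transitions
  b ∪ a — 6 states, 4 ε-transitions
  a·(b ∪ a) — 7 states, 4 ε-transitions
  (a·(b ∪ a))? — 9 states, 7 ε-transitions
  (((a ∪ b)+·a)+·a)? ∪ (a·(b ∪ a))? — 25 states, 24 ε-transitions

25, 24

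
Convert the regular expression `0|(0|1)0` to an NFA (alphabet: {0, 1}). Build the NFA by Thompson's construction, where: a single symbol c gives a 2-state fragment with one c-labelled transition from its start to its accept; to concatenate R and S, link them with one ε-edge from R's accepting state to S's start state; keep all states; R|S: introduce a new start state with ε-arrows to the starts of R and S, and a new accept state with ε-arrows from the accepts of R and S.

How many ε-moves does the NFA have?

Building bottom-up:
Each of the 4 symbol leaves contributes 0 ε-transitions.
  0|1 — 4 ε-transitions
  (0|1)0 — 5 ε-transitions
  0|(0|1)0 — 9 ε-transitions

9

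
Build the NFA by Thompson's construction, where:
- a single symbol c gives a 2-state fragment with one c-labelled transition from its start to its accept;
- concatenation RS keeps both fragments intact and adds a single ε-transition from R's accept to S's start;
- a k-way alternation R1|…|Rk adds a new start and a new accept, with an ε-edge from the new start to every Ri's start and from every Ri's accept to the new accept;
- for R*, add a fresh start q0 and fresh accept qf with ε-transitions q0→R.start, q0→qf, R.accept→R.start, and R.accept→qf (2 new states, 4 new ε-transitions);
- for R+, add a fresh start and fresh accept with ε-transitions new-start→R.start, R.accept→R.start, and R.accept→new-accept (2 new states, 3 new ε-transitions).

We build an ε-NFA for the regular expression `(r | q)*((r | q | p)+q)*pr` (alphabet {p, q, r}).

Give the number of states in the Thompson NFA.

26

Per subexpression:
Each of the 8 symbol leaves contributes a 2-state fragment.
  r | q : 6 states
  (r | q)* : 8 states
  r | q | p : 8 states
  (r | q | p)+ : 10 states
  (r | q | p)+q : 12 states
  ((r | q | p)+q)* : 14 states
  (r | q)*((r | q | p)+q)*pr : 26 states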